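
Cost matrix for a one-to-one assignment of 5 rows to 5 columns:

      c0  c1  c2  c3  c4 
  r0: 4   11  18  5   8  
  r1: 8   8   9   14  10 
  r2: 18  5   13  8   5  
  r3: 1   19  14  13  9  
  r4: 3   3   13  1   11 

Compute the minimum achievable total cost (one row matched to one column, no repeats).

optimal assignment: row0→col3 (cost 5), row1→col2 (cost 9), row2→col4 (cost 5), row3→col0 (cost 1), row4→col1 (cost 3)
total = 5 + 9 + 5 + 1 + 3 = 23

Minimum assignment cost: 23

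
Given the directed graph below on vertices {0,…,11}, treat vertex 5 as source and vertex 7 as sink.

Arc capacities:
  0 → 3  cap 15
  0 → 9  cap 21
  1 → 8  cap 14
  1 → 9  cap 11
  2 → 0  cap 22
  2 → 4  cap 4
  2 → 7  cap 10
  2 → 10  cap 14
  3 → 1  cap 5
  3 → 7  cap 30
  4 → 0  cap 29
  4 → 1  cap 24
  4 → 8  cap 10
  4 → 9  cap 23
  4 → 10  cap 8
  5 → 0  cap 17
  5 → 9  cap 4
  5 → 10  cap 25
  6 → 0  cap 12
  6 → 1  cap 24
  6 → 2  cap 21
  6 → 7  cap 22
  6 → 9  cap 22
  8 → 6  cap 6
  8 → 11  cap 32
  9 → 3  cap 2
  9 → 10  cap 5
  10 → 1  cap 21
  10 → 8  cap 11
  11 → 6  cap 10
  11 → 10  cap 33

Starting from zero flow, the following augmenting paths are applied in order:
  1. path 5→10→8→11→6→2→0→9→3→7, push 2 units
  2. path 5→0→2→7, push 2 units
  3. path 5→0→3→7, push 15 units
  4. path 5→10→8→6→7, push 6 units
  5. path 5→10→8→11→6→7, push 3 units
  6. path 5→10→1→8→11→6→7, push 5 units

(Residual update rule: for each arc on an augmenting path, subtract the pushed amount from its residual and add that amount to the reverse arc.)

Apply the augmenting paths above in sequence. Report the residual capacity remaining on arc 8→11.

Residual capacity of (8,11): 22

after path 1 (5→10→8→11→6→2→0→9→3→7, push 2): res(8,11)=30
after path 2 (5→0→2→7, push 2): res(8,11)=30
after path 3 (5→0→3→7, push 15): res(8,11)=30
after path 4 (5→10→8→6→7, push 6): res(8,11)=30
after path 5 (5→10→8→11→6→7, push 3): res(8,11)=27
after path 6 (5→10→1→8→11→6→7, push 5): res(8,11)=22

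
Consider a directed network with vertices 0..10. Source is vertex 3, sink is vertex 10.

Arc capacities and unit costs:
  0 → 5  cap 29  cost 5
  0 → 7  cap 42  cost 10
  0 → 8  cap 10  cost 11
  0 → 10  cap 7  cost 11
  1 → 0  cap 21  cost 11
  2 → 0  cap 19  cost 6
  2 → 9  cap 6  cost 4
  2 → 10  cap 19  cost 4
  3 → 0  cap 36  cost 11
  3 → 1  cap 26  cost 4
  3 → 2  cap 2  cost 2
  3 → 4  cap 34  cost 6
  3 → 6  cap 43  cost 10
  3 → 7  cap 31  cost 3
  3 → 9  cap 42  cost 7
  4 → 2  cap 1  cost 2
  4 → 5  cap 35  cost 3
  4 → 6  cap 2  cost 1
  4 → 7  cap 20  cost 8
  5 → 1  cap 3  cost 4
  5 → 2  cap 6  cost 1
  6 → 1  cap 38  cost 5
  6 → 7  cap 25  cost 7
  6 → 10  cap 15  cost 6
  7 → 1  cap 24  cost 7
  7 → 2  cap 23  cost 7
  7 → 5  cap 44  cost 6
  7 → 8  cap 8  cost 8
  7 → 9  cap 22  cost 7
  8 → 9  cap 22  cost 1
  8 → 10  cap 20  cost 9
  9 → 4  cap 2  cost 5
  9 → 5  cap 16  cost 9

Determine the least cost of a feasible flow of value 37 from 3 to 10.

shortest-cost path #1: 3→2→10 push 2 @ unit cost 6 (adds 12)
shortest-cost path #2: 3→4→2→10 push 1 @ unit cost 12 (adds 12)
shortest-cost path #3: 3→4→6→10 push 2 @ unit cost 13 (adds 26)
shortest-cost path #4: 3→4→5→2→10 push 6 @ unit cost 14 (adds 84)
shortest-cost path #5: 3→7→2→10 push 10 @ unit cost 14 (adds 140)
shortest-cost path #6: 3→6→10 push 13 @ unit cost 16 (adds 208)
shortest-cost path #7: 3→7→8→10 push 3 @ unit cost 20 (adds 60)
total cost = 542

Minimum cost for 37 units: 542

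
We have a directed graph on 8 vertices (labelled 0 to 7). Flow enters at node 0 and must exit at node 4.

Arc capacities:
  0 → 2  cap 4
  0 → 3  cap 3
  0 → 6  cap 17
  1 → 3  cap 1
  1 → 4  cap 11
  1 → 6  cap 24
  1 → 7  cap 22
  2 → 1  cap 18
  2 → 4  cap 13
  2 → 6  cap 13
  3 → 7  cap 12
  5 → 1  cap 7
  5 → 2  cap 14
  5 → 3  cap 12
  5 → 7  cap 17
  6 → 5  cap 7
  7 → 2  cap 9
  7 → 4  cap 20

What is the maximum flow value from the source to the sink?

Maximum flow value: 14

augment #1: 0→2→4 bottleneck 4, total now 4
augment #2: 0→3→7→4 bottleneck 3, total now 7
augment #3: 0→6→5→1→4 bottleneck 7, total now 14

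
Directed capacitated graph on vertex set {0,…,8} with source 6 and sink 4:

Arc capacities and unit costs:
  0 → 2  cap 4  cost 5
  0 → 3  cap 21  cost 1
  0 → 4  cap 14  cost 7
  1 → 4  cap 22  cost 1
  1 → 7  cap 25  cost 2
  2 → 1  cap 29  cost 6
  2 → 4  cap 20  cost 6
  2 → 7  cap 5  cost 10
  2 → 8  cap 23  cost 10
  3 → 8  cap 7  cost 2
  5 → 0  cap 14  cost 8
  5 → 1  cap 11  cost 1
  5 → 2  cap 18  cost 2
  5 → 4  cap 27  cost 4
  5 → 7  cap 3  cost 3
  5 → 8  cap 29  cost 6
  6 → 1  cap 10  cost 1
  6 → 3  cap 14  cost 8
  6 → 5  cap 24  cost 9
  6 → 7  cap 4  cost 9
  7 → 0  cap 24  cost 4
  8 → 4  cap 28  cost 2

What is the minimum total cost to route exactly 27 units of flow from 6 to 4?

Minimum cost for 27 units: 213

shortest-cost path #1: 6→1→4 push 10 @ unit cost 2 (adds 20)
shortest-cost path #2: 6→5→1→4 push 11 @ unit cost 11 (adds 121)
shortest-cost path #3: 6→3→8→4 push 6 @ unit cost 12 (adds 72)
total cost = 213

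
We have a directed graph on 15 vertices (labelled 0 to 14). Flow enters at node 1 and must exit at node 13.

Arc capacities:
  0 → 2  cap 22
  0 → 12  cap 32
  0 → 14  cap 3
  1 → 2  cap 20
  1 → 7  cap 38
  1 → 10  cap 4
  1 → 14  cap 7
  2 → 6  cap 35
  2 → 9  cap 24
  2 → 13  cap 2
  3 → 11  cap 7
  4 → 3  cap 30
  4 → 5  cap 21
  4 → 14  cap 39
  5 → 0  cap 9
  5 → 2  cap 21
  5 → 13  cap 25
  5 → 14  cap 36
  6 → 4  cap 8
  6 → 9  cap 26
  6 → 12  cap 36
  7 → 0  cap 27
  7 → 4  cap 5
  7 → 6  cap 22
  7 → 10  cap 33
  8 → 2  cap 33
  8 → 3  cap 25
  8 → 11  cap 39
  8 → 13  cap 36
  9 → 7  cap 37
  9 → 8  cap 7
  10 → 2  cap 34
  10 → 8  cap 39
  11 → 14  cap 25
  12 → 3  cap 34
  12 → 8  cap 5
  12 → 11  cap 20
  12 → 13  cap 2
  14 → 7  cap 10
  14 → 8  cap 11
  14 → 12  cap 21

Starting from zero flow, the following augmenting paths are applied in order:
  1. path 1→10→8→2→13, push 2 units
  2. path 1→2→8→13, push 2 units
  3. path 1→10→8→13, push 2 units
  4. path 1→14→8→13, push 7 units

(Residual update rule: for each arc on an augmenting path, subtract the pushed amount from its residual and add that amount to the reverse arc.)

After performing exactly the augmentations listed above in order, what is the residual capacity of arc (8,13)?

Residual capacity of (8,13): 25

after path 1 (1→10→8→2→13, push 2): res(8,13)=36
after path 2 (1→2→8→13, push 2): res(8,13)=34
after path 3 (1→10→8→13, push 2): res(8,13)=32
after path 4 (1→14→8→13, push 7): res(8,13)=25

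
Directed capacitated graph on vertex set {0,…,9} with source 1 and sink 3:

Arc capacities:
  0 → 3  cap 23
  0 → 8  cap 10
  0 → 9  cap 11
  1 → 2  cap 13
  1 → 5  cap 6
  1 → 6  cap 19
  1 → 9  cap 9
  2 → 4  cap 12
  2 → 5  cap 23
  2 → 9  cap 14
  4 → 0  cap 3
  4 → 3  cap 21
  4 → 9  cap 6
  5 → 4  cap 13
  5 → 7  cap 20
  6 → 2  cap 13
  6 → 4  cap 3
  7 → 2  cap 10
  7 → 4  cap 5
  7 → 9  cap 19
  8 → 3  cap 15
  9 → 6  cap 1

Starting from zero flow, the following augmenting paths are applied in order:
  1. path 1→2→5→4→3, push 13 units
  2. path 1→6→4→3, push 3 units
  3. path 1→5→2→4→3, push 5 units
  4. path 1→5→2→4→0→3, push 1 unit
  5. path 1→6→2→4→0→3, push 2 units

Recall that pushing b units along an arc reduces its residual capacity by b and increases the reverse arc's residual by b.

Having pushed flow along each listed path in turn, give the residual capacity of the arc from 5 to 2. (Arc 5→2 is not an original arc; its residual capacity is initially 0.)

after path 1 (1→2→5→4→3, push 13): res(5,2)=13
after path 2 (1→6→4→3, push 3): res(5,2)=13
after path 3 (1→5→2→4→3, push 5): res(5,2)=8
after path 4 (1→5→2→4→0→3, push 1): res(5,2)=7
after path 5 (1→6→2→4→0→3, push 2): res(5,2)=7

Residual capacity of (5,2): 7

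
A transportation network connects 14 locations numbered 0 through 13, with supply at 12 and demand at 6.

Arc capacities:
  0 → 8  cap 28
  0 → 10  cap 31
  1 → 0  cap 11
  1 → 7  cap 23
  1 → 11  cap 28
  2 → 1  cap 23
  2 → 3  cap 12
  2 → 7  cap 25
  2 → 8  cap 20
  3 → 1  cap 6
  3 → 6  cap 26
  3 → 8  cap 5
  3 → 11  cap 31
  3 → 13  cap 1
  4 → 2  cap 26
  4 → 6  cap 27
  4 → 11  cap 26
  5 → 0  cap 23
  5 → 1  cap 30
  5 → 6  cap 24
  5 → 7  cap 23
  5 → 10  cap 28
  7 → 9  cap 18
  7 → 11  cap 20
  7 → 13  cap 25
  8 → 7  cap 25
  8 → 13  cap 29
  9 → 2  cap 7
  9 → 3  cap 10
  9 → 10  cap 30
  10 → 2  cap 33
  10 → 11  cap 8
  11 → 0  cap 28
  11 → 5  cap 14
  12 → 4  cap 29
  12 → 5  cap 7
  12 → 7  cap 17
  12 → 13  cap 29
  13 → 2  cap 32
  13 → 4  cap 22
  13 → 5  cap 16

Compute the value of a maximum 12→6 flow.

Maximum flow value: 73

augment #1: 12→4→6 bottleneck 27, total now 27
augment #2: 12→5→6 bottleneck 7, total now 34
augment #3: 12→13→5→6 bottleneck 16, total now 50
augment #4: 12→4→2→3→6 bottleneck 2, total now 52
augment #5: 12→7→9→3→6 bottleneck 10, total now 62
augment #6: 12→7→11→5→6 bottleneck 1, total now 63
augment #7: 12→13→2→3→6 bottleneck 10, total now 73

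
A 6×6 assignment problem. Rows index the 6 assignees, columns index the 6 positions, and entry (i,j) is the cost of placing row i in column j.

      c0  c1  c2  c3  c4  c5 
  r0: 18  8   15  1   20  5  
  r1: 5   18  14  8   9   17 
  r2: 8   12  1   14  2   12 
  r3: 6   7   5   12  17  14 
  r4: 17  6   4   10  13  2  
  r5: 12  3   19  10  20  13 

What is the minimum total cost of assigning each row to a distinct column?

optimal assignment: row0→col3 (cost 1), row1→col0 (cost 5), row2→col4 (cost 2), row3→col2 (cost 5), row4→col5 (cost 2), row5→col1 (cost 3)
total = 1 + 5 + 2 + 5 + 2 + 3 = 18

Minimum assignment cost: 18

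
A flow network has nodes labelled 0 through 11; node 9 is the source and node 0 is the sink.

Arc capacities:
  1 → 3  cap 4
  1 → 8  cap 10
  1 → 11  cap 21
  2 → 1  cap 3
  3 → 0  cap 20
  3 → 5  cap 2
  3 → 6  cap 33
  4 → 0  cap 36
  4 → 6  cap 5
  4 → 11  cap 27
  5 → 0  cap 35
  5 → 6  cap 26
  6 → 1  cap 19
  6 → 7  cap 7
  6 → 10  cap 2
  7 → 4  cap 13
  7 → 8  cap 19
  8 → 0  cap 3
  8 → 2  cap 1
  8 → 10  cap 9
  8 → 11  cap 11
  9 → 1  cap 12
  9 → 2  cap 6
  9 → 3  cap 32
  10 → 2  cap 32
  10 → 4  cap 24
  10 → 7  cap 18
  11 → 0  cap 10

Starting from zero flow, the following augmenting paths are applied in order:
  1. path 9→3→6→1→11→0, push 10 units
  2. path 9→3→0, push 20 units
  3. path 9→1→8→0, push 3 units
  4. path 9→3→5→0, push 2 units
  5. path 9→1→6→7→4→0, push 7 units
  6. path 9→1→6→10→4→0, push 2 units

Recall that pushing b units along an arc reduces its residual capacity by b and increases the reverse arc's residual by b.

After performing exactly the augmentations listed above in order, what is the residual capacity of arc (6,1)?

after path 1 (9→3→6→1→11→0, push 10): res(6,1)=9
after path 2 (9→3→0, push 20): res(6,1)=9
after path 3 (9→1→8→0, push 3): res(6,1)=9
after path 4 (9→3→5→0, push 2): res(6,1)=9
after path 5 (9→1→6→7→4→0, push 7): res(6,1)=16
after path 6 (9→1→6→10→4→0, push 2): res(6,1)=18

Residual capacity of (6,1): 18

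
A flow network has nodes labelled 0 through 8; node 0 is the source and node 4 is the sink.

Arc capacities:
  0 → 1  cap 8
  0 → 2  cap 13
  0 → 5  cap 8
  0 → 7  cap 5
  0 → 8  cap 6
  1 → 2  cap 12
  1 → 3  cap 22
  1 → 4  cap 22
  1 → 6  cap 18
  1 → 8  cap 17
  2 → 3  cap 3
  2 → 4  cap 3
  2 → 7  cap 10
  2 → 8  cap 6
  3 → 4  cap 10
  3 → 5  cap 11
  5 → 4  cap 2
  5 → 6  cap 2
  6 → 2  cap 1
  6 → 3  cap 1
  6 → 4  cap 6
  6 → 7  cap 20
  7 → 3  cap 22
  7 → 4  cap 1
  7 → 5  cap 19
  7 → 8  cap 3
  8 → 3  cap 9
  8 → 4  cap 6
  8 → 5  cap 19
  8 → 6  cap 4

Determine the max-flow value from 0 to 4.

Maximum flow value: 36

augment #1: 0→1→4 bottleneck 8, total now 8
augment #2: 0→2→4 bottleneck 3, total now 11
augment #3: 0→5→4 bottleneck 2, total now 13
augment #4: 0→7→4 bottleneck 1, total now 14
augment #5: 0→8→4 bottleneck 6, total now 20
augment #6: 0→2→3→4 bottleneck 3, total now 23
augment #7: 0→5→6→4 bottleneck 2, total now 25
augment #8: 0→7→3→4 bottleneck 4, total now 29
augment #9: 0→2→7→3→4 bottleneck 3, total now 32
augment #10: 0→2→8→6→4 bottleneck 4, total now 36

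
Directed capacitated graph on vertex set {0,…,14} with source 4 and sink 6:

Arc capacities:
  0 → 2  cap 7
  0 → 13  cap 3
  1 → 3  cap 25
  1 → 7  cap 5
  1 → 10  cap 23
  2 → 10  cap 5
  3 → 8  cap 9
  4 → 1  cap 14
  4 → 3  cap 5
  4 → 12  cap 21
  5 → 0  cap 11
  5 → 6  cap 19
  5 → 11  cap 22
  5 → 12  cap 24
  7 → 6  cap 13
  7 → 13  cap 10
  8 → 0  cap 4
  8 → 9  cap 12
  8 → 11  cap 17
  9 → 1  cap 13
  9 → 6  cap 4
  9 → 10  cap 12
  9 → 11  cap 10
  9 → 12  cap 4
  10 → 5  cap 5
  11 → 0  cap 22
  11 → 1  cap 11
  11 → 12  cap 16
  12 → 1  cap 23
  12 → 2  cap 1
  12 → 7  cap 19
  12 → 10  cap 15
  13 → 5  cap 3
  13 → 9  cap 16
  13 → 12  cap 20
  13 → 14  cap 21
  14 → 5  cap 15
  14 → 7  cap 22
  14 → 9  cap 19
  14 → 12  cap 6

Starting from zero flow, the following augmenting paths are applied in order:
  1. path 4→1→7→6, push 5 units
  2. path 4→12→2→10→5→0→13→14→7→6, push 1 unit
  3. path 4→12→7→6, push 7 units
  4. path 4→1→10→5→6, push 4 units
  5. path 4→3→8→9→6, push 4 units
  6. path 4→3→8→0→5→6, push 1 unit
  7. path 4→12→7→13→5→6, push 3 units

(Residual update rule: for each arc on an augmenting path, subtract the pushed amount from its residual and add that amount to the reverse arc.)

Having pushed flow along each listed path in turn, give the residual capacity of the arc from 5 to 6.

Residual capacity of (5,6): 11

after path 1 (4→1→7→6, push 5): res(5,6)=19
after path 2 (4→12→2→10→5→0→13→14→7→6, push 1): res(5,6)=19
after path 3 (4→12→7→6, push 7): res(5,6)=19
after path 4 (4→1→10→5→6, push 4): res(5,6)=15
after path 5 (4→3→8→9→6, push 4): res(5,6)=15
after path 6 (4→3→8→0→5→6, push 1): res(5,6)=14
after path 7 (4→12→7→13→5→6, push 3): res(5,6)=11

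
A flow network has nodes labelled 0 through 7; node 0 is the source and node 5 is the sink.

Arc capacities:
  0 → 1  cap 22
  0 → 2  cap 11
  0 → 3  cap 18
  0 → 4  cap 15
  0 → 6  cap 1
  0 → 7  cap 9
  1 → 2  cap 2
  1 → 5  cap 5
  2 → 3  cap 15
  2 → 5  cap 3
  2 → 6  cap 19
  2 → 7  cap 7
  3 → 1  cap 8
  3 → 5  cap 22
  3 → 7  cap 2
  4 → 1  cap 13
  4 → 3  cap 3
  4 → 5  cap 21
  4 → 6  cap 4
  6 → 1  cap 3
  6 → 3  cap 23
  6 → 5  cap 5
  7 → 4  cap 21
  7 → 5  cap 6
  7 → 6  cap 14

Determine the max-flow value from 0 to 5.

Maximum flow value: 61

augment #1: 0→1→5 bottleneck 5, total now 5
augment #2: 0→2→5 bottleneck 3, total now 8
augment #3: 0→3→5 bottleneck 18, total now 26
augment #4: 0→4→5 bottleneck 15, total now 41
augment #5: 0→6→5 bottleneck 1, total now 42
augment #6: 0→7→5 bottleneck 6, total now 48
augment #7: 0→2→3→5 bottleneck 4, total now 52
augment #8: 0→2→6→5 bottleneck 4, total now 56
augment #9: 0→7→4→5 bottleneck 3, total now 59
augment #10: 0→1→2→7→4→5 bottleneck 2, total now 61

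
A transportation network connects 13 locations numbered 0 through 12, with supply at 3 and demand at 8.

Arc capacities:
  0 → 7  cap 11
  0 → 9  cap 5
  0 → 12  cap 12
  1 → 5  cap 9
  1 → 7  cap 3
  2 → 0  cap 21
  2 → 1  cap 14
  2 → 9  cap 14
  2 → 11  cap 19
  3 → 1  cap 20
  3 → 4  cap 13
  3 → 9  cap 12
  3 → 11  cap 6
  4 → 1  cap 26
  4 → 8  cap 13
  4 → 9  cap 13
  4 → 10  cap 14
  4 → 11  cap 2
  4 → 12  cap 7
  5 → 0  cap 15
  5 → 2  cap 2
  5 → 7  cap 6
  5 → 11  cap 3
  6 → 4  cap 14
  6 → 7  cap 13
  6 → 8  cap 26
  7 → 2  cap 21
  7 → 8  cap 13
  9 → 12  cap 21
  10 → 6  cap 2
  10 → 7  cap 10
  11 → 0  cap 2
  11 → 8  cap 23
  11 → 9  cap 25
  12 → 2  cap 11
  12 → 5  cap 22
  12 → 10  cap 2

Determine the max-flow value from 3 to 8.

Maximum flow value: 43

augment #1: 3→4→8 bottleneck 13, total now 13
augment #2: 3→11→8 bottleneck 6, total now 19
augment #3: 3→1→7→8 bottleneck 3, total now 22
augment #4: 3→1→5→7→8 bottleneck 6, total now 28
augment #5: 3→1→5→11→8 bottleneck 3, total now 31
augment #6: 3→9→12→2→11→8 bottleneck 11, total now 42
augment #7: 3→9→12→10→6→8 bottleneck 1, total now 43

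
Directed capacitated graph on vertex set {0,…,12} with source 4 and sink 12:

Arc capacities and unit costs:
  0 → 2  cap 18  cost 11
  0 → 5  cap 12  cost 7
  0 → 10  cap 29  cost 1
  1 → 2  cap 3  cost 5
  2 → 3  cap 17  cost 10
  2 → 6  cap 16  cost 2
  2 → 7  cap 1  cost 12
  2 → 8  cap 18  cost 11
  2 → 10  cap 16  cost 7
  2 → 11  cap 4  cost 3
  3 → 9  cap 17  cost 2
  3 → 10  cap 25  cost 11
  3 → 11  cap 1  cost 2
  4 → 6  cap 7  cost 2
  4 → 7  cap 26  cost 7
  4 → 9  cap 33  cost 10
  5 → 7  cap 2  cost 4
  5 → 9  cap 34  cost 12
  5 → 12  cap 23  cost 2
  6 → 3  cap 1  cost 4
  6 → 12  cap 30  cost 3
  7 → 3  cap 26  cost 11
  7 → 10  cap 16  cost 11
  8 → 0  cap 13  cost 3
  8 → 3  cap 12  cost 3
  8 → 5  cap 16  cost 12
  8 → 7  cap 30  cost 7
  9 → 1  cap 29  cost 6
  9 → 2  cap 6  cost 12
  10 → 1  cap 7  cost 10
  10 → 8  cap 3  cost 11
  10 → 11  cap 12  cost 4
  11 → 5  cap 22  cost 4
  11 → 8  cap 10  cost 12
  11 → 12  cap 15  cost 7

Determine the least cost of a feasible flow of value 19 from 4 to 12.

shortest-cost path #1: 4→6→12 push 7 @ unit cost 5 (adds 35)
shortest-cost path #2: 4→9→1→2→6→12 push 3 @ unit cost 26 (adds 78)
shortest-cost path #3: 4→7→3→11→5→12 push 1 @ unit cost 26 (adds 26)
shortest-cost path #4: 4→9→2→6→12 push 6 @ unit cost 27 (adds 162)
shortest-cost path #5: 4→7→10→11→5→12 push 2 @ unit cost 28 (adds 56)
total cost = 357

Minimum cost for 19 units: 357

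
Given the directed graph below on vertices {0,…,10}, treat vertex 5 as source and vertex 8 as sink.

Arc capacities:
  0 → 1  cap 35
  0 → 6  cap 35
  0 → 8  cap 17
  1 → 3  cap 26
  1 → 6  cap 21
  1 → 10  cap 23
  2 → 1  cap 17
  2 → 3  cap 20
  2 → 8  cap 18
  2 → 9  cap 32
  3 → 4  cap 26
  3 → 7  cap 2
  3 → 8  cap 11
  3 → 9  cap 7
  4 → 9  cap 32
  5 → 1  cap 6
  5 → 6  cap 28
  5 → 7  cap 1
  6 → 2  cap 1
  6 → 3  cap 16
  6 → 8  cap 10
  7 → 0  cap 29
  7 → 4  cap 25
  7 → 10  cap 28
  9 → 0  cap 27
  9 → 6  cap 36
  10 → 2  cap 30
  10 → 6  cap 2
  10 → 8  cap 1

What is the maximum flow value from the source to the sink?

augment #1: 5→6→8 bottleneck 10, total now 10
augment #2: 5→1→3→8 bottleneck 6, total now 16
augment #3: 5→6→2→8 bottleneck 1, total now 17
augment #4: 5→6→3→8 bottleneck 5, total now 22
augment #5: 5→7→0→8 bottleneck 1, total now 23
augment #6: 5→6→3→1→10→8 bottleneck 1, total now 24
augment #7: 5→6→3→7→0→8 bottleneck 2, total now 26
augment #8: 5→6→3→9→0→8 bottleneck 7, total now 33
augment #9: 5→6→3→1→10→2→8 bottleneck 1, total now 34

Maximum flow value: 34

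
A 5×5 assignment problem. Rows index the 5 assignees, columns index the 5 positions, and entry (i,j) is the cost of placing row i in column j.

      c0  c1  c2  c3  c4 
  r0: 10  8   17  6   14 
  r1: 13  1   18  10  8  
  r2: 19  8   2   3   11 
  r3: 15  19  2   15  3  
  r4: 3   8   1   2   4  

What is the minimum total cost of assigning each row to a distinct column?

Minimum assignment cost: 15

optimal assignment: row0→col3 (cost 6), row1→col1 (cost 1), row2→col2 (cost 2), row3→col4 (cost 3), row4→col0 (cost 3)
total = 6 + 1 + 2 + 3 + 3 = 15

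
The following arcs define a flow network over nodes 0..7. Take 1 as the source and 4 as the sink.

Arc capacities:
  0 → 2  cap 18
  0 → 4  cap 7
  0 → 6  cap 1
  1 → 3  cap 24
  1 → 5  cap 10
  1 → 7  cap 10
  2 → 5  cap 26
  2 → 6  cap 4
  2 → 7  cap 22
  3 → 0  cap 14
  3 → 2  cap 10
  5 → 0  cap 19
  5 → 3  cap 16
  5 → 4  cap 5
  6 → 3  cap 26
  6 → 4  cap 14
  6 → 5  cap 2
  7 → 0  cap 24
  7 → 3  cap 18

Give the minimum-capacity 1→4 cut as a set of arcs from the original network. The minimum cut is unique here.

Min-cut arcs: {(0,4), (0,6), (2,6), (5,4)} (total capacity 17)

augment #1: 1→5→4 push 5
augment #2: 1→3→0→4 push 7
augment #3: 1→3→0→6→4 push 1
augment #4: 1→3→2→6→4 push 4
max flow = 17; residual-reachable set from 1 gives S-side
cut edges (S→T): {(0,4), (0,6), (2,6), (5,4)} total cap 17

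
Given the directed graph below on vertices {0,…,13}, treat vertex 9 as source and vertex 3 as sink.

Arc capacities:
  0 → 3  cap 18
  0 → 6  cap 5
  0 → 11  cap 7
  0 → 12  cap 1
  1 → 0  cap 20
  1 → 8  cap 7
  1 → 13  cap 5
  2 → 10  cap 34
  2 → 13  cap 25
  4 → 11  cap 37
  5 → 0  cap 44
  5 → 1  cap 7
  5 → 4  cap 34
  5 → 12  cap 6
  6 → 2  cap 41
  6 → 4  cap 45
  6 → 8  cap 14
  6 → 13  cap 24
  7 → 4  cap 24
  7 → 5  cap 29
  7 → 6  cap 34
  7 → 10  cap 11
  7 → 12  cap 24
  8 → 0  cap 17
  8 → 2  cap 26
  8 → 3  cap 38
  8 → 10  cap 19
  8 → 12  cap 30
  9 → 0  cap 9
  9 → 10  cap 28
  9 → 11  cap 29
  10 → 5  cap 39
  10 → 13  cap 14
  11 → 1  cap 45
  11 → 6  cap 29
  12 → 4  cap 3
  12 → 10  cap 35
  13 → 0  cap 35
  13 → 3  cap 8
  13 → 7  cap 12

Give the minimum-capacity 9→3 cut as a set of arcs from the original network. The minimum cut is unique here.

Min-cut arcs: {(0,3), (1,8), (6,8), (13,3)} (total capacity 47)

augment #1: 9→0→3 push 9
augment #2: 9→10→13→3 push 8
augment #3: 9→10→5→0→3 push 9
augment #4: 9→11→1→8→3 push 7
augment #5: 9→11→6→8→3 push 14
max flow = 47; residual-reachable set from 9 gives S-side
cut edges (S→T): {(0,3), (1,8), (6,8), (13,3)} total cap 47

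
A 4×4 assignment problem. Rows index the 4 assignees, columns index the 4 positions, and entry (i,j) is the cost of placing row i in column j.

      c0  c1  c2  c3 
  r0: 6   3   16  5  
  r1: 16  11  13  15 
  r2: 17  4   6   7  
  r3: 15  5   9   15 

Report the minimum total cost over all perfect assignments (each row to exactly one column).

optimal assignment: row0→col0 (cost 6), row1→col2 (cost 13), row2→col3 (cost 7), row3→col1 (cost 5)
total = 6 + 13 + 7 + 5 = 31

Minimum assignment cost: 31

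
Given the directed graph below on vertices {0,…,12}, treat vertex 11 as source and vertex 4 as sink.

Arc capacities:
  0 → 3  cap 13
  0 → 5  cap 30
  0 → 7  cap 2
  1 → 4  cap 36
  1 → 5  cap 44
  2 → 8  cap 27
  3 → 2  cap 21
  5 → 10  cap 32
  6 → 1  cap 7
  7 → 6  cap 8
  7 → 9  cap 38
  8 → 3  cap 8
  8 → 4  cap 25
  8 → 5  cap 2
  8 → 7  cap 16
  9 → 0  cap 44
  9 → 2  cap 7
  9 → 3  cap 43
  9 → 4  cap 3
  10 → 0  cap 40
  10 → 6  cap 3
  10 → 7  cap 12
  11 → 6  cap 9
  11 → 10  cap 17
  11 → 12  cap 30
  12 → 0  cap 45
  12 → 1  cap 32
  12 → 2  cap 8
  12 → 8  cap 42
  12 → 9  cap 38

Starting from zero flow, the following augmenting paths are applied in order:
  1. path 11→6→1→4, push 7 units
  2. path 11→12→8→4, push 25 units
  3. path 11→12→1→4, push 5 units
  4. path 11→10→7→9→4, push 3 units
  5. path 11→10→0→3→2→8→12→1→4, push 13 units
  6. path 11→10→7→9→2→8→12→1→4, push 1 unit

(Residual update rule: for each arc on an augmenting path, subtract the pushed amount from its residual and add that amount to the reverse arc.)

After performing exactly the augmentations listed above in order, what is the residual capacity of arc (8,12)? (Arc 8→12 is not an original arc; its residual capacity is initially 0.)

after path 1 (11→6→1→4, push 7): res(8,12)=0
after path 2 (11→12→8→4, push 25): res(8,12)=25
after path 3 (11→12→1→4, push 5): res(8,12)=25
after path 4 (11→10→7→9→4, push 3): res(8,12)=25
after path 5 (11→10→0→3→2→8→12→1→4, push 13): res(8,12)=12
after path 6 (11→10→7→9→2→8→12→1→4, push 1): res(8,12)=11

Residual capacity of (8,12): 11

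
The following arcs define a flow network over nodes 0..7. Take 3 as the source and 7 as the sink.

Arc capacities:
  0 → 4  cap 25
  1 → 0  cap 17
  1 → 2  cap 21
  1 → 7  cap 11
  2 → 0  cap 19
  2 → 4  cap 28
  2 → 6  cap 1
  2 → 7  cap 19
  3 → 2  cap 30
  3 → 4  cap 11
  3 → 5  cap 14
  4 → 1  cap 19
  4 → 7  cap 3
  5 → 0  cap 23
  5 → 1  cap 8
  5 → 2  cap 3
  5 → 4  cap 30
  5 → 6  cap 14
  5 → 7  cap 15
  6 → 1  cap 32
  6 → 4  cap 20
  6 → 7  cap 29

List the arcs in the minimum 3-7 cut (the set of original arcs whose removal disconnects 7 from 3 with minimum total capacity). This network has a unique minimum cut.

augment #1: 3→2→7 push 19
augment #2: 3→4→7 push 3
augment #3: 3→5→7 push 14
augment #4: 3→2→6→7 push 1
augment #5: 3→4→1→7 push 8
augment #6: 3→2→4→1→7 push 3
max flow = 48; residual-reachable set from 3 gives S-side
cut edges (S→T): {(1,7), (2,6), (2,7), (3,5), (4,7)} total cap 48

Min-cut arcs: {(1,7), (2,6), (2,7), (3,5), (4,7)} (total capacity 48)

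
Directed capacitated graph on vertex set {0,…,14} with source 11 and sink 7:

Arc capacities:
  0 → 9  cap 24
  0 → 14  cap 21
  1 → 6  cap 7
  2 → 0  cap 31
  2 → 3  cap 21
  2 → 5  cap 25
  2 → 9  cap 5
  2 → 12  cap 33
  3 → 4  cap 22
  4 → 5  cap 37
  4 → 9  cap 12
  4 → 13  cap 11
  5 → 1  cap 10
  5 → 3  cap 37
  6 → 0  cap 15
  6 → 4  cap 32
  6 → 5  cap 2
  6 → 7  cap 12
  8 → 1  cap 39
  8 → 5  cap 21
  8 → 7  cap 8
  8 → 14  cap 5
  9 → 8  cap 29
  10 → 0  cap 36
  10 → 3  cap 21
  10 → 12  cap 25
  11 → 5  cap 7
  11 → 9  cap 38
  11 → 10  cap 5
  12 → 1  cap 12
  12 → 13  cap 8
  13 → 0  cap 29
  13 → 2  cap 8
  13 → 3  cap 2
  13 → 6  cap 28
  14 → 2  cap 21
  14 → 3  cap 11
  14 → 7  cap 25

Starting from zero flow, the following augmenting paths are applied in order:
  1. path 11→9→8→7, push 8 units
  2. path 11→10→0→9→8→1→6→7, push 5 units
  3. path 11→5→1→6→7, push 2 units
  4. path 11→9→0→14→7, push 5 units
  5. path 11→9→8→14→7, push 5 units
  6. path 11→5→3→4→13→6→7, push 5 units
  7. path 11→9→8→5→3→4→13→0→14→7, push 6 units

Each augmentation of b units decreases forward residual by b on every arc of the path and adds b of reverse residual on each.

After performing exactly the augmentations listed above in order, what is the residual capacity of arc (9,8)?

after path 1 (11→9→8→7, push 8): res(9,8)=21
after path 2 (11→10→0→9→8→1→6→7, push 5): res(9,8)=16
after path 3 (11→5→1→6→7, push 2): res(9,8)=16
after path 4 (11→9→0→14→7, push 5): res(9,8)=16
after path 5 (11→9→8→14→7, push 5): res(9,8)=11
after path 6 (11→5→3→4→13→6→7, push 5): res(9,8)=11
after path 7 (11→9→8→5→3→4→13→0→14→7, push 6): res(9,8)=5

Residual capacity of (9,8): 5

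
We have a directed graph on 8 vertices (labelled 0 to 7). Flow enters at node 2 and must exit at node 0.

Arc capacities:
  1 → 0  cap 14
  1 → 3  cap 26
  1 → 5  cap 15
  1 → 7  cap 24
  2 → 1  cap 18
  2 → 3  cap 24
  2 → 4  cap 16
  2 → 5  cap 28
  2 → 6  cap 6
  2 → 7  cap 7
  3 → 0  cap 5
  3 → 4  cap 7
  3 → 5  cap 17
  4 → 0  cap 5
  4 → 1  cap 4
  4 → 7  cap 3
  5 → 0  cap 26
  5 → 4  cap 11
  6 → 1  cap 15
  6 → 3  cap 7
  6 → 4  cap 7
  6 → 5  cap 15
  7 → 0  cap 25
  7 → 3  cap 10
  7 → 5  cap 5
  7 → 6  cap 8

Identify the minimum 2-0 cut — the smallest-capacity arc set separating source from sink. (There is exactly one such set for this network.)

Min-cut arcs: {(2,1), (2,6), (2,7), (3,0), (4,0), (4,1), (4,7), (5,0)} (total capacity 74)

augment #1: 2→1→0 push 14
augment #2: 2→3→0 push 5
augment #3: 2→4→0 push 5
augment #4: 2→5→0 push 26
augment #5: 2→7→0 push 7
augment #6: 2→1→7→0 push 4
augment #7: 2→4→7→0 push 3
augment #8: 2→4→1→7→0 push 4
augment #9: 2→6→1→7→0 push 6
max flow = 74; residual-reachable set from 2 gives S-side
cut edges (S→T): {(2,1), (2,6), (2,7), (3,0), (4,0), (4,1), (4,7), (5,0)} total cap 74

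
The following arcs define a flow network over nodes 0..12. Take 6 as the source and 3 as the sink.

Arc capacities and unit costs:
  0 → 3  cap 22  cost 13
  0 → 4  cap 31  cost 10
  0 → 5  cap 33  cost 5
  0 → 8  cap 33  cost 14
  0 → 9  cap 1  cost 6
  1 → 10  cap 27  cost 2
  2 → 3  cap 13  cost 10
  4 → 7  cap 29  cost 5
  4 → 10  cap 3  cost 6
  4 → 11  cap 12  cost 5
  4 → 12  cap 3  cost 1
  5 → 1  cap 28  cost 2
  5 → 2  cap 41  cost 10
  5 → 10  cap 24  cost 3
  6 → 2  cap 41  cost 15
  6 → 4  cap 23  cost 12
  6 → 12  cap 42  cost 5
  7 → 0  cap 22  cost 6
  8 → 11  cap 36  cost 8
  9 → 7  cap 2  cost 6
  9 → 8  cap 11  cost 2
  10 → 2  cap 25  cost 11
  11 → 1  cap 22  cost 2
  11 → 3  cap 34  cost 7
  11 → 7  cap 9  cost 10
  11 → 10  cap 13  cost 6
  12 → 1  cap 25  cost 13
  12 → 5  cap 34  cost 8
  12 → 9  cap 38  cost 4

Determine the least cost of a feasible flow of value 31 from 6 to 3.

shortest-cost path #1: 6→4→11→3 push 12 @ unit cost 24 (adds 288)
shortest-cost path #2: 6→2→3 push 13 @ unit cost 25 (adds 325)
shortest-cost path #3: 6→12→9→8→11→3 push 6 @ unit cost 26 (adds 156)
total cost = 769

Minimum cost for 31 units: 769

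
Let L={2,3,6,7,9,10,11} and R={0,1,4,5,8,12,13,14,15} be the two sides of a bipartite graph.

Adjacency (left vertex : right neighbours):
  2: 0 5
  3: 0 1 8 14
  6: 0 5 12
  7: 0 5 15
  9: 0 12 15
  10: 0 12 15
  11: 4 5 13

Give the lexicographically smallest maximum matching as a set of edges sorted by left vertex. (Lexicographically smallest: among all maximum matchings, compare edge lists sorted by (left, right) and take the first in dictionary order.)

Lex-smallest maximum matching: {(2,0), (3,1), (6,5), (7,15), (9,12), (11,4)}

|M| = 6 (so the lex-smallest maximum matching has 6 edges)
process left vertices in ascending order; for each, take the smallest-labelled available neighbour that still permits 6 edges overall, or leave it unmatched if none does
lex-smallest matching: {2-0, 3-1, 6-5, 7-15, 9-12, 11-4}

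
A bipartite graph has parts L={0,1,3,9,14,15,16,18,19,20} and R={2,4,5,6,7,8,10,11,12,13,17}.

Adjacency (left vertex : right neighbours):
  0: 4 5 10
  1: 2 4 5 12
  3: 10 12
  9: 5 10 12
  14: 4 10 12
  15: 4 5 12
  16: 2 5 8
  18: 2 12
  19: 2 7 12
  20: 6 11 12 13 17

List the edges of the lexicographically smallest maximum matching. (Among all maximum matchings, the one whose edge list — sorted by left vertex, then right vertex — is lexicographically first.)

|M| = 8 (so the lex-smallest maximum matching has 8 edges)
process left vertices in ascending order; for each, take the smallest-labelled available neighbour that still permits 8 edges overall, or leave it unmatched if none does
lex-smallest matching: {0-4, 1-2, 3-10, 9-5, 14-12, 16-8, 19-7, 20-6}

Lex-smallest maximum matching: {(0,4), (1,2), (3,10), (9,5), (14,12), (16,8), (19,7), (20,6)}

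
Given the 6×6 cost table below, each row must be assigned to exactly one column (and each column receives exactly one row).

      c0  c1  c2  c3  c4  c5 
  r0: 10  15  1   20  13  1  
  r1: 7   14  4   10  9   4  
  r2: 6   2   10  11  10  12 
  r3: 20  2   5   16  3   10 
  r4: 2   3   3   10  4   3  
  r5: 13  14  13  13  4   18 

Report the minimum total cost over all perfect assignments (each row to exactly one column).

Minimum assignment cost: 24

one of 3 optimal assignments: row0→col2 (cost 1), row1→col5 (cost 4), row2→col3 (cost 11), row3→col1 (cost 2), row4→col0 (cost 2), row5→col4 (cost 4)
total = 1 + 4 + 11 + 2 + 2 + 4 = 24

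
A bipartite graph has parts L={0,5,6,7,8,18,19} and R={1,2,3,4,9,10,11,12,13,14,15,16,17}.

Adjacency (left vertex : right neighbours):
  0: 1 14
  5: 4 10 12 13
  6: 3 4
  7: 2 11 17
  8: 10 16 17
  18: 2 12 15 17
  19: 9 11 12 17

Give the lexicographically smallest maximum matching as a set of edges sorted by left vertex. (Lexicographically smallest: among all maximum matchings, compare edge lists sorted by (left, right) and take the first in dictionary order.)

Lex-smallest maximum matching: {(0,1), (5,4), (6,3), (7,2), (8,10), (18,12), (19,9)}

|M| = 7 (so the lex-smallest maximum matching has 7 edges)
process left vertices in ascending order; for each, take the smallest-labelled available neighbour that still permits 7 edges overall, or leave it unmatched if none does
lex-smallest matching: {0-1, 5-4, 6-3, 7-2, 8-10, 18-12, 19-9}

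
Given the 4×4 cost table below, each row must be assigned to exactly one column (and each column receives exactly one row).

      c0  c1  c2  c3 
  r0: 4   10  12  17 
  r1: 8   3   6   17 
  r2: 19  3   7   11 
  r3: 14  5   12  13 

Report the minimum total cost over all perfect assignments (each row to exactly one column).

one of 2 optimal assignments: row0→col0 (cost 4), row1→col2 (cost 6), row2→col1 (cost 3), row3→col3 (cost 13)
total = 4 + 6 + 3 + 13 = 26

Minimum assignment cost: 26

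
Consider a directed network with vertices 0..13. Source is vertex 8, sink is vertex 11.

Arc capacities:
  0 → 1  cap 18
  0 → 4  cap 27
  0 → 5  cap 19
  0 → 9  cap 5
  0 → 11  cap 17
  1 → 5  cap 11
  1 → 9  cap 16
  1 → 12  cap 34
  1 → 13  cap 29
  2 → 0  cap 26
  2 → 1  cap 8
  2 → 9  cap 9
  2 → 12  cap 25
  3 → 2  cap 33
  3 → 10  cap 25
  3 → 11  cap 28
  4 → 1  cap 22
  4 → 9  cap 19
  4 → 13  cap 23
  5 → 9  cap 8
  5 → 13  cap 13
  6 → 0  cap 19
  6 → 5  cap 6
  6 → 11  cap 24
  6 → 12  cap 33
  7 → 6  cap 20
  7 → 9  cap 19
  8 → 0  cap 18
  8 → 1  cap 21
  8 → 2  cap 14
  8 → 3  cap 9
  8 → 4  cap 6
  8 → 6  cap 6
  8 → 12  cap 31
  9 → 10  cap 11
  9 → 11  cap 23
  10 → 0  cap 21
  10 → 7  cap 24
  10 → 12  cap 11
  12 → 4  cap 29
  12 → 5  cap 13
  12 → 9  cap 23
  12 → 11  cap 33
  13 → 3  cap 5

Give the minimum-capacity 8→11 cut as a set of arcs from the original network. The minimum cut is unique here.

Min-cut arcs: {(0,11), (8,3), (8,6), (9,10), (9,11), (12,11), (13,3)} (total capacity 104)

augment #1: 8→0→11 push 17
augment #2: 8→3→11 push 9
augment #3: 8→6→11 push 6
augment #4: 8→12→11 push 31
augment #5: 8→0→9→11 push 1
augment #6: 8→1→9→11 push 16
augment #7: 8→1→12→11 push 2
augment #8: 8→2→9→11 push 6
augment #9: 8→1→13→3→11 push 3
augment #10: 8→4→13→3→11 push 2
augment #11: 8→2→9→10→7→6→11 push 3
augment #12: 8→4→9→10→7→6→11 push 4
augment #13: 8→2→0→9→10→7→6→11 push 4
max flow = 104; residual-reachable set from 8 gives S-side
cut edges (S→T): {(0,11), (8,3), (8,6), (9,10), (9,11), (12,11), (13,3)} total cap 104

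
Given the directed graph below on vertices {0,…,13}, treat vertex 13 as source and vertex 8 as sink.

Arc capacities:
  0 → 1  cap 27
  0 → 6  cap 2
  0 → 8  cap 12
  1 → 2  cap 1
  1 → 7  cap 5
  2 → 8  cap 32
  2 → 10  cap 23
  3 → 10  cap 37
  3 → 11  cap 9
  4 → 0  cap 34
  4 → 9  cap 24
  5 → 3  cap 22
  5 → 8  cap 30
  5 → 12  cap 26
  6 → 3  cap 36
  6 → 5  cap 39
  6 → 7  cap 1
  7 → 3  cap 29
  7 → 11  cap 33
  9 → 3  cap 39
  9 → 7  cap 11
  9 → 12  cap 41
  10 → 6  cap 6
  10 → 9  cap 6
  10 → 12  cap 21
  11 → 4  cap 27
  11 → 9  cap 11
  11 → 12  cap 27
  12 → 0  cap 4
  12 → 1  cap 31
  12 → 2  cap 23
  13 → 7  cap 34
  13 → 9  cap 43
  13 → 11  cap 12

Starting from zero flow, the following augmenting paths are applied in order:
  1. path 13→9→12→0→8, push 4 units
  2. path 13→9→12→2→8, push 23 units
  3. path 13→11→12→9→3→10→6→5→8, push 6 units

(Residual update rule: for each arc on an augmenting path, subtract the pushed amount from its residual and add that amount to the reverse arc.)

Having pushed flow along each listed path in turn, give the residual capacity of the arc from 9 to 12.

after path 1 (13→9→12→0→8, push 4): res(9,12)=37
after path 2 (13→9→12→2→8, push 23): res(9,12)=14
after path 3 (13→11→12→9→3→10→6→5→8, push 6): res(9,12)=20

Residual capacity of (9,12): 20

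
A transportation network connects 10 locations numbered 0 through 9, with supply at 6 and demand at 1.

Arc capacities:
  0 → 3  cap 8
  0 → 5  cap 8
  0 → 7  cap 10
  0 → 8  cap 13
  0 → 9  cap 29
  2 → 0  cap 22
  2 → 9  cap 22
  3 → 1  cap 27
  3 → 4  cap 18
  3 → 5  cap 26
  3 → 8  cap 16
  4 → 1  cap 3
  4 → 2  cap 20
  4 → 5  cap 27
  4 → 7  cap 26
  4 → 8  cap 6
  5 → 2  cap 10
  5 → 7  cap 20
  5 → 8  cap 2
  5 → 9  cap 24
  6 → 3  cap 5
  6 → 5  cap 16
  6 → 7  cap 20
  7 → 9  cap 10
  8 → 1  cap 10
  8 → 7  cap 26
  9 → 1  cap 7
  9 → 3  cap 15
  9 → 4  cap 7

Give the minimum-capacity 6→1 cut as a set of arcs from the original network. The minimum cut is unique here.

augment #1: 6→3→1 push 5
augment #2: 6→5→8→1 push 2
augment #3: 6→5→9→1 push 7
augment #4: 6→5→9→3→1 push 7
augment #5: 6→7→9→3→1 push 8
augment #6: 6→7→9→4→1 push 2
max flow = 31; residual-reachable set from 6 gives S-side
cut edges (S→T): {(6,3), (6,5), (7,9)} total cap 31

Min-cut arcs: {(6,3), (6,5), (7,9)} (total capacity 31)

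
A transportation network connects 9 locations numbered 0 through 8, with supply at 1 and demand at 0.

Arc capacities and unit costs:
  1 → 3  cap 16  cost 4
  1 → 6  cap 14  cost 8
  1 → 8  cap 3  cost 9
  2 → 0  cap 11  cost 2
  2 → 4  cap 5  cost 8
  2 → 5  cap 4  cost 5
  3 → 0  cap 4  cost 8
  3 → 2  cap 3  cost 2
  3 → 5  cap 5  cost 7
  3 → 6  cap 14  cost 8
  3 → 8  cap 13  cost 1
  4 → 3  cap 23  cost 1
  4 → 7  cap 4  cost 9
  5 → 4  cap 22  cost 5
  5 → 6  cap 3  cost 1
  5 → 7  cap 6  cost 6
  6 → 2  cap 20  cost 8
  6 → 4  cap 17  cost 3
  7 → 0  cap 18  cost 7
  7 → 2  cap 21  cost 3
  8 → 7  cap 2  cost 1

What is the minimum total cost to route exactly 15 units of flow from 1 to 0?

shortest-cost path #1: 1→3→2→0 push 3 @ unit cost 8 (adds 24)
shortest-cost path #2: 1→3→8→7→2→0 push 2 @ unit cost 11 (adds 22)
shortest-cost path #3: 1→3→0 push 4 @ unit cost 12 (adds 48)
shortest-cost path #4: 1→6→2→0 push 6 @ unit cost 18 (adds 108)
total cost = 202

Minimum cost for 15 units: 202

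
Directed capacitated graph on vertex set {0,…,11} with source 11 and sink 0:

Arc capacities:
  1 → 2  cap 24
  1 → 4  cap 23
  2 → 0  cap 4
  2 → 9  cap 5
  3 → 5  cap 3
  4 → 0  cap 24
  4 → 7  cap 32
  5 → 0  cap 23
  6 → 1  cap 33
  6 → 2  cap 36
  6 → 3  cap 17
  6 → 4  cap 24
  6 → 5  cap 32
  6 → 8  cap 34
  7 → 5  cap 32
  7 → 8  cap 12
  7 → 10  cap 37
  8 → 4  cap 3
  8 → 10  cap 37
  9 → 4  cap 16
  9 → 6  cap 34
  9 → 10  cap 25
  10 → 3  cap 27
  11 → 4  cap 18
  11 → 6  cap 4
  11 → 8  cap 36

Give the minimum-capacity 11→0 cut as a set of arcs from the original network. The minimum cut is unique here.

augment #1: 11→4→0 push 18
augment #2: 11→6→2→0 push 4
augment #3: 11→8→4→0 push 3
augment #4: 11→8→10→3→5→0 push 3
max flow = 28; residual-reachable set from 11 gives S-side
cut edges (S→T): {(3,5), (8,4), (11,4), (11,6)} total cap 28

Min-cut arcs: {(3,5), (8,4), (11,4), (11,6)} (total capacity 28)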